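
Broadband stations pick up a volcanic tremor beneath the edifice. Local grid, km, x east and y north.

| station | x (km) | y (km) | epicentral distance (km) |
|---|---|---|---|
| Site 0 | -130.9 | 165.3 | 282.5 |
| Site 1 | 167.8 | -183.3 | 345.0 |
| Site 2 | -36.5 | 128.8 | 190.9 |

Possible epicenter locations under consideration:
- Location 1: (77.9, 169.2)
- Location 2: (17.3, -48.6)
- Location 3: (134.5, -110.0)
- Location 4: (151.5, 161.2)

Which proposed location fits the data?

Location 4

For each candidate, compare |candidate − station| to the reported distance:
Location 1: residuals Site 0 73.7, Site 1 18.8, Site 2 69.6 → max 73.7 km
Location 2: residuals Site 0 22.3, Site 1 143.0, Site 2 5.5 → max 143.0 km
Location 3: residuals Site 0 99.9, Site 1 264.5, Site 2 102.8 → max 264.5 km
Location 4: residuals Site 0 0.1, Site 1 0.1, Site 2 0.1 → max 0.1 km
Only Location 4 has all residuals ≈ 0.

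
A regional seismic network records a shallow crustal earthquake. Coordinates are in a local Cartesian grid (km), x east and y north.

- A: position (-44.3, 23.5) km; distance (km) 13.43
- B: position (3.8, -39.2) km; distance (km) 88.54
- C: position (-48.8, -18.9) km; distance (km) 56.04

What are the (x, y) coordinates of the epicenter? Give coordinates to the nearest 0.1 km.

(-41.8, 36.7)

Circle about each station: (x + 44.3)² + (y − 23.5)² = 13.43²; (x − 3.8)² + (y + 39.2)² = 88.54²; (x + 48.8)² + (y + 18.9)² = 56.04².
Subtracting pairs of circle equations eliminates x²+y² and gives linear equations (the radical axes):
96.2 x − 125.4 y = -8622.63
-9.0 x − 84.8 y = -2736.21
Solving the 2×2 system: x ≈ -41.8, y ≈ 36.7 km.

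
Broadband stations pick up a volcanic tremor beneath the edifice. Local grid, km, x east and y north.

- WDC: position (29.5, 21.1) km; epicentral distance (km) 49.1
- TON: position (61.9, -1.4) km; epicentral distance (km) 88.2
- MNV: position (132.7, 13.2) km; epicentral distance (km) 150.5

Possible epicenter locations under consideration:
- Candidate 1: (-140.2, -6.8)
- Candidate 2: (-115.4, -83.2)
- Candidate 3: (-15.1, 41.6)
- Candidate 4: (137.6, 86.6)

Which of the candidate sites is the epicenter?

For each candidate, compare |candidate − station| to the reported distance:
Candidate 1: residuals WDC 122.9, TON 114.0, MNV 123.1 → max 123.1 km
Candidate 2: residuals WDC 129.4, TON 107.1, MNV 115.7 → max 129.4 km
Candidate 3: residuals WDC 0.0, TON 0.0, MNV 0.0 → max 0.0 km
Candidate 4: residuals WDC 77.3, TON 27.9, MNV 76.9 → max 77.3 km
Only Candidate 3 has all residuals ≈ 0.

Candidate 3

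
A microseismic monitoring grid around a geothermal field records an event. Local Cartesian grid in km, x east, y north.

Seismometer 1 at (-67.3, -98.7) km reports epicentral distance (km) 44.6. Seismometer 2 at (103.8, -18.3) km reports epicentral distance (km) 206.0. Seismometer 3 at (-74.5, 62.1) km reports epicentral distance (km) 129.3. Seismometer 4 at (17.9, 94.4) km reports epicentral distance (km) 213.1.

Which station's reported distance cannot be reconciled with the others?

Seismometer 4

Solve using three stations at a time. Using Seismometer 1, Seismometer 2, Seismometer 3 (subtract circle equations pairwise → linear system) gives (x, y) ≈ (-96.8, -65.3).
Distances from that point to each station vs reported:
  Seismometer 1: calculated 44.6 vs reported 44.6 → residual 0.0 km
  Seismometer 2: calculated 206.0 vs reported 206.0 → residual 0.0 km
  Seismometer 3: calculated 129.3 vs reported 129.3 → residual 0.0 km
  Seismometer 4: calculated 196.6 vs reported 213.1 → residual 16.5 km
Seismometer 1, Seismometer 2, Seismometer 3 are mutually consistent (residuals ≈ 0); Seismometer 4 is off by 16.5 km.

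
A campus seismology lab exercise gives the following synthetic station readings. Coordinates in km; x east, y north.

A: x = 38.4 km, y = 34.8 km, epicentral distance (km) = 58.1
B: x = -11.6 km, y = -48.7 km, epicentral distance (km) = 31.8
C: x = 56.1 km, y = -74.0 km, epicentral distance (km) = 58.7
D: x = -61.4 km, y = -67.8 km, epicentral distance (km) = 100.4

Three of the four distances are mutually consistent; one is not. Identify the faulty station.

B

Solve using three stations at a time. Using A, C, D (subtract circle equations pairwise → linear system) gives (x, y) ≈ (28.1, -22.4).
Distances from that point to each station vs reported:
  A: calculated 58.1 vs reported 58.1 → residual 0.0 km
  B: calculated 47.7 vs reported 31.8 → residual 15.9 km
  C: calculated 58.7 vs reported 58.7 → residual 0.0 km
  D: calculated 100.4 vs reported 100.4 → residual 0.0 km
A, C, D are mutually consistent (residuals ≈ 0); B is off by 15.9 km.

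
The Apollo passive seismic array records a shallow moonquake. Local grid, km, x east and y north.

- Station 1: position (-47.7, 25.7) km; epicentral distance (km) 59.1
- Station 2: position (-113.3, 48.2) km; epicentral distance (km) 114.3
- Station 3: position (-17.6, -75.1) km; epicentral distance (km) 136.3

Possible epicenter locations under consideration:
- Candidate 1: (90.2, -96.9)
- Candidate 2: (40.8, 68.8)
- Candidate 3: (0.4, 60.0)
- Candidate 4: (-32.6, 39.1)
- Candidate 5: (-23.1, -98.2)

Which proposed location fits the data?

Candidate 3

For each candidate, compare |candidate − station| to the reported distance:
Candidate 1: residuals Station 1 125.4, Station 2 135.6, Station 3 26.3 → max 135.6 km
Candidate 2: residuals Station 1 39.3, Station 2 41.2, Station 3 19.0 → max 41.2 km
Candidate 3: residuals Station 1 0.0, Station 2 0.0, Station 3 0.0 → max 0.0 km
Candidate 4: residuals Station 1 38.9, Station 2 33.1, Station 3 21.1 → max 38.9 km
Candidate 5: residuals Station 1 67.2, Station 2 57.7, Station 3 112.6 → max 112.6 km
Only Candidate 3 has all residuals ≈ 0.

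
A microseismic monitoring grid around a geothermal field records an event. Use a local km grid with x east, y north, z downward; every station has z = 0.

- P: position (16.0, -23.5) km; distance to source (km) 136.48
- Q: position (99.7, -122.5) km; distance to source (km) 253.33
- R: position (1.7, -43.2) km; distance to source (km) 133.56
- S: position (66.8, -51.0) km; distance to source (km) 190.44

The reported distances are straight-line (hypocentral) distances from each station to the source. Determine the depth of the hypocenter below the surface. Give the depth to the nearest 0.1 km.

Each station gives a sphere (x−x_i)² + (y−y_i)² + z² = d_i² (stations at z=0).
Subtracting the P sphere from Q and R: z² cancels, leaving linear equations in x and y:
167.4 x − 198.0 y = -21411.21
-28.6 x − 39.4 y = 1849.40
Solving: x ≈ -98.690, y ≈ 24.699 km (keep extra digits for the depth step; rounded: -98.7, 24.7).
Then from the P sphere: z² = 136.48² − (x − 16.0)² − (y + 23.5)² with x = -98.690, y = 24.699, so z ≈ 56.124 ≈ 56.1 km.

depth ≈ 56.1 km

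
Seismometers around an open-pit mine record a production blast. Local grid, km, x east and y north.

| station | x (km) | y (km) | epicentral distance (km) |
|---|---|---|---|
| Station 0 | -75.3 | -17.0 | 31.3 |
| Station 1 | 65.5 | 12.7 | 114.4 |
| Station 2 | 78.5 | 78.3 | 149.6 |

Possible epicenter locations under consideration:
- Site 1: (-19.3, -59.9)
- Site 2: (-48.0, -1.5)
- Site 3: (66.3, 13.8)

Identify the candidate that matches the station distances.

For each candidate, compare |candidate − station| to the reported distance:
Site 1: residuals Station 0 39.2, Station 1 2.8, Station 2 19.7 → max 39.2 km
Site 2: residuals Station 0 0.1, Station 1 0.0, Station 2 0.0 → max 0.1 km
Site 3: residuals Station 0 113.6, Station 1 113.0, Station 2 84.0 → max 113.6 km
Only Site 2 has all residuals ≈ 0.

Site 2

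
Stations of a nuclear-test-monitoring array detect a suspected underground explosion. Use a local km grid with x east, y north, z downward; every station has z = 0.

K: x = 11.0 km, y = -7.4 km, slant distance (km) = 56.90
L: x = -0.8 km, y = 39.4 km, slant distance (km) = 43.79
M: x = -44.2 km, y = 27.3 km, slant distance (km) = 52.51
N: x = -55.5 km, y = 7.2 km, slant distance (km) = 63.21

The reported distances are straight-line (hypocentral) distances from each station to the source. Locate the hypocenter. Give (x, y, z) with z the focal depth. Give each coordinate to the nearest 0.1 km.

(-10.8, 26.1, 40.5)

Each station gives a sphere (x−x_i)² + (y−y_i)² + z² = d_i² (stations at z=0).
Subtracting the K sphere from L and M: z² cancels, leaving linear equations in x and y:
-23.6 x + 93.6 y = 2697.29
-110.4 x + 69.4 y = 3003.48
Solving: x ≈ -10.802, y ≈ 26.093 km (keep extra digits for the depth step; rounded: -10.8, 26.1).
Then from the K sphere: z² = 56.90² − (x − 11.0)² − (y + 7.4)² with x = -10.802, y = 26.093, so z ≈ 40.503 ≈ 40.5 km.
Check against N (with the unrounded solution): distance 63.21 ≈ 63.21 km. ✓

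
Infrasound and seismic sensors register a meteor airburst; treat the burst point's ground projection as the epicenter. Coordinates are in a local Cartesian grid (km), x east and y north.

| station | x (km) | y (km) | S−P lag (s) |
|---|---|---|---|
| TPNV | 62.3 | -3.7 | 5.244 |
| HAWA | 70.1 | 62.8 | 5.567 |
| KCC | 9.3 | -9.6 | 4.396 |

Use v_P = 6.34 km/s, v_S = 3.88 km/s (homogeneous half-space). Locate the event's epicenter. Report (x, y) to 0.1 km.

Distance from S−P lag: d = Δt · v_P v_S / (v_P − v_S) = Δt · (6.34·3.88)/(6.34−3.88) ≈ 9.9997·Δt.
So d_TPNV = 52.44, d_HAWA = 55.67, d_KCC = 43.96 km.
Circle about each station: (x − 62.3)² + (y + 3.7)² = 52.44²; (x − 70.1)² + (y − 62.8)² = 55.67²; (x − 9.3)² + (y + 9.6)² = 43.96².
Subtracting the TPNV equation from the HAWA and KCC equations removes the quadratic terms:
15.6 x + 133.0 y = 4613.67
-106.0 x − 11.8 y = -2898.86
Solving the 2×2 system: x ≈ 23.8, y ≈ 31.9 km.

23.8 km east, 31.9 km north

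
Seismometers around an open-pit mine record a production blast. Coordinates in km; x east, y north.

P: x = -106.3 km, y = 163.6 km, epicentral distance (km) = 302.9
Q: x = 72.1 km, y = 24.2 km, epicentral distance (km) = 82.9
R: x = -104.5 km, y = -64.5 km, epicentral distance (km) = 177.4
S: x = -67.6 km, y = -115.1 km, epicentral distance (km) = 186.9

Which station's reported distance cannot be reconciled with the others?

R

Solve using three stations at a time. Using P, Q, S (subtract circle equations pairwise → linear system) gives (x, y) ≈ (107.8, -50.6).
Distances from that point to each station vs reported:
  P: calculated 302.9 vs reported 302.9 → residual 0.0 km
  Q: calculated 82.9 vs reported 82.9 → residual 0.0 km
  R: calculated 212.8 vs reported 177.4 → residual 35.4 km
  S: calculated 186.9 vs reported 186.9 → residual 0.0 km
P, Q, S are mutually consistent (residuals ≈ 0); R is off by 35.4 km.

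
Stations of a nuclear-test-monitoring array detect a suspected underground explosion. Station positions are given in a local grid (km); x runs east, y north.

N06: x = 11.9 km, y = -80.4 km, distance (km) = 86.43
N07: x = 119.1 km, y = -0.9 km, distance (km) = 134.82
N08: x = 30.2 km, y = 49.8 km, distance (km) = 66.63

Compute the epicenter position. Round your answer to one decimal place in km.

(-15.7, 1.5)

Circle about each station: (x − 11.9)² + (y + 80.4)² = 86.43²; (x − 119.1)² + (y + 0.9)² = 134.82²; (x − 30.2)² + (y − 49.8)² = 66.63².
Subtracting pairs of circle equations eliminates x²+y² and gives linear equations (the radical axes):
214.4 x + 159.0 y = -3126.44
36.6 x + 260.4 y = -183.10
Solving the 2×2 system: x ≈ -15.7, y ≈ 1.5 km.
Check against N06 (with the unrounded x, y): √((x − 11.9)²+(y + 80.4)²) = 86.43 ≈ 86.43 km. ✓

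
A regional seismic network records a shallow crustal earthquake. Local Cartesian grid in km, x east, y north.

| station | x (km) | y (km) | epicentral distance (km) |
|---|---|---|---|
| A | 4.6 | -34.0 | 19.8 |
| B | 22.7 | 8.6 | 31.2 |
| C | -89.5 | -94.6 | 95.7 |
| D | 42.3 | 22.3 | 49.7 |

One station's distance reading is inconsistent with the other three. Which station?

Solve using three stations at a time. Using A, B, D (subtract circle equations pairwise → linear system) gives (x, y) ≈ (20.9, -22.6).
Distances from that point to each station vs reported:
  A: calculated 19.9 vs reported 19.8 → residual 0.1 km
  B: calculated 31.3 vs reported 31.2 → residual 0.1 km
  C: calculated 131.8 vs reported 95.7 → residual 36.1 km
  D: calculated 49.7 vs reported 49.7 → residual 0.0 km
A, B, D are mutually consistent (residuals ≈ 0); C is off by 36.1 km.

C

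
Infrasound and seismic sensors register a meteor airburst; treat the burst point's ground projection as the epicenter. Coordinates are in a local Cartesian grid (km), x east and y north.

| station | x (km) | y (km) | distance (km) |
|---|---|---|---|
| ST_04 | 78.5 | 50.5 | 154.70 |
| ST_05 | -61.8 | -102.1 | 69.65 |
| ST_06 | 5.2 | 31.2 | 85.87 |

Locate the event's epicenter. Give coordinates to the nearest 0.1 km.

Circle about each station: (x − 78.5)² + (y − 50.5)² = 154.70²; (x + 61.8)² + (y + 102.1)² = 69.65²; (x − 5.2)² + (y − 31.2)² = 85.87².
Subtracting the ST_04 equation from the ST_05 and ST_06 equations removes the quadratic terms:
-280.6 x − 305.2 y = 24612.12
-146.6 x − 38.6 y = 8846.41
Solving the 2×2 system: x ≈ -51.6, y ≈ -33.2 km.

x ≈ -51.6 km, y ≈ -33.2 km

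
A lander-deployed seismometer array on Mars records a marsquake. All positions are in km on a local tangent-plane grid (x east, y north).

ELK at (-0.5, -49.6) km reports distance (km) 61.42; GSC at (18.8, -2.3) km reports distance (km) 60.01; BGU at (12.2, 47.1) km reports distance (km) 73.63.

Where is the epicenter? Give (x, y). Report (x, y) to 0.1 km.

Circle about each station: (x + 0.5)² + (y + 49.6)² = 61.42²; (x − 18.8)² + (y + 2.3)² = 60.01²; (x − 12.2)² + (y − 47.1)² = 73.63².
Subtracting the ELK equation from the GSC and BGU equations removes the quadratic terms:
38.6 x + 94.6 y = -1930.46
25.4 x + 193.4 y = -1742.12
Solving the 2×2 system: x ≈ -41.2, y ≈ -3.6 km.
Check against ELK (with the unrounded x, y): √((x + 0.5)²+(y + 49.6)²) = 61.42 ≈ 61.42 km. ✓

(-41.2, -3.6)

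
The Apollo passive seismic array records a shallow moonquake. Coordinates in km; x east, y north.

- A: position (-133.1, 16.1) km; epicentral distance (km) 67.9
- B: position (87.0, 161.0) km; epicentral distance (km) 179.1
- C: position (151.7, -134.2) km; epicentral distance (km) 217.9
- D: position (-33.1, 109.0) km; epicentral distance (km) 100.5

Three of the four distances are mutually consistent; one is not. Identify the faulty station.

A

Solve using three stations at a time. Using B, C, D (subtract circle equations pairwise → linear system) gives (x, y) ≈ (-10.8, 11.0).
Distances from that point to each station vs reported:
  A: calculated 122.4 vs reported 67.9 → residual 54.5 km
  B: calculated 179.1 vs reported 179.1 → residual 0.0 km
  C: calculated 217.9 vs reported 217.9 → residual 0.0 km
  D: calculated 100.5 vs reported 100.5 → residual 0.0 km
B, C, D are mutually consistent (residuals ≈ 0); A is off by 54.5 km.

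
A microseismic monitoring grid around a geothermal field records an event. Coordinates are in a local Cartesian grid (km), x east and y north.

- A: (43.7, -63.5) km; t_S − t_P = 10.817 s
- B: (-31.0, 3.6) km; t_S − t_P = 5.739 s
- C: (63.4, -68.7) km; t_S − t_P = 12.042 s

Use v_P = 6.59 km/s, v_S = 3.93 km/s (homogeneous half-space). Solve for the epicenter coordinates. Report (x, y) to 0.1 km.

Distance from S−P lag: d = Δt · v_P v_S / (v_P − v_S) = Δt · (6.59·3.93)/(6.59−3.93) ≈ 9.7364·Δt.
So d_A = 105.32, d_B = 55.88, d_C = 117.25 km.
Circle about each station: (x − 43.7)² + (y + 63.5)² = 105.32²; (x + 31.0)² + (y − 3.6)² = 55.88²; (x − 63.4)² + (y + 68.7)² = 117.25².
Subtracting the A equation from the B and C equations removes the quadratic terms:
-149.4 x + 134.2 y = 3001.75
39.4 x − 10.4 y = 142.05
Solving the 2×2 system: x ≈ 13.5, y ≈ 37.4 km.

x ≈ 13.5 km, y ≈ 37.4 km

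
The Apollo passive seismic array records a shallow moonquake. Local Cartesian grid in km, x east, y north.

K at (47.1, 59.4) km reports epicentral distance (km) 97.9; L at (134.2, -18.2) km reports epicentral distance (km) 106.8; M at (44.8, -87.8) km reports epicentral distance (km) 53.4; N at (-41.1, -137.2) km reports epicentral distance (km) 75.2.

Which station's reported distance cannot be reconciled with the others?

Solve using three stations at a time. Using K, L, M (subtract circle equations pairwise → linear system) gives (x, y) ≈ (29.0, -36.8).
Distances from that point to each station vs reported:
  K: calculated 97.9 vs reported 97.9 → residual 0.0 km
  L: calculated 106.8 vs reported 106.8 → residual 0.0 km
  M: calculated 53.4 vs reported 53.4 → residual 0.0 km
  N: calculated 122.5 vs reported 75.2 → residual 47.3 km
K, L, M are mutually consistent (residuals ≈ 0); N is off by 47.3 km.

N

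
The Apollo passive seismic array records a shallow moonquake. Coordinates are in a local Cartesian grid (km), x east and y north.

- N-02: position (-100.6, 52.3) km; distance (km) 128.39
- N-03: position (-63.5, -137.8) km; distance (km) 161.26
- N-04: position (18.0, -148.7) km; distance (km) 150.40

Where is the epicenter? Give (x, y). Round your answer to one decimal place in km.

Circle about each station: (x + 100.6)² + (y − 52.3)² = 128.39²; (x + 63.5)² + (y + 137.8)² = 161.26²; (x − 18.0)² + (y + 148.7)² = 150.40².
Subtracting pairs of circle equations eliminates x²+y² and gives linear equations (the radical axes):
74.2 x − 380.2 y = 644.64
237.2 x − 402.0 y = 3443.87
Solving the 2×2 system: x ≈ 17.4, y ≈ 1.7 km.

x ≈ 17.4 km, y ≈ 1.7 km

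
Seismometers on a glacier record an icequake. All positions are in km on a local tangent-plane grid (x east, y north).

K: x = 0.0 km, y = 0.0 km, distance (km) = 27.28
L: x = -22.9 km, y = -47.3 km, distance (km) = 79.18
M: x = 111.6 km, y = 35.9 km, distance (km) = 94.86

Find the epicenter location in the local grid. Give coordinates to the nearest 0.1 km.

Circle about each station: x² + y² = 27.28²; (x + 22.9)² + (y + 47.3)² = 79.18²; (x − 111.6)² + (y − 35.9)² = 94.86².
Subtracting the K equation from the L and M equations removes the quadratic terms:
-45.8 x − 94.6 y = -2763.57
223.2 x + 71.8 y = 5489.15
Solving the 2×2 system: x ≈ 18.0, y ≈ 20.5 km.

(18.0, 20.5)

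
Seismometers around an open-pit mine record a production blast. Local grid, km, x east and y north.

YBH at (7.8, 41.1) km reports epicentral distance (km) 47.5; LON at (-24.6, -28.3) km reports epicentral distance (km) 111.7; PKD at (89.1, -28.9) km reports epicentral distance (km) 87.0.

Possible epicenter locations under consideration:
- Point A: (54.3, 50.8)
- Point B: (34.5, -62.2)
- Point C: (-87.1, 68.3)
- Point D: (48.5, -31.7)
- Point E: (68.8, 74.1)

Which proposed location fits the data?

Point A

For each candidate, compare |candidate − station| to the reported distance:
Point A: residuals YBH 0.0, LON 0.0, PKD 0.0 → max 0.0 km
Point B: residuals YBH 59.2, LON 43.6, PKD 23.0 → max 59.2 km
Point C: residuals YBH 51.2, LON 3.4, PKD 114.2 → max 114.2 km
Point D: residuals YBH 35.9, LON 38.5, PKD 46.3 → max 46.3 km
Point E: residuals YBH 21.9, LON 26.9, PKD 18.0 → max 26.9 km
Only Point A has all residuals ≈ 0.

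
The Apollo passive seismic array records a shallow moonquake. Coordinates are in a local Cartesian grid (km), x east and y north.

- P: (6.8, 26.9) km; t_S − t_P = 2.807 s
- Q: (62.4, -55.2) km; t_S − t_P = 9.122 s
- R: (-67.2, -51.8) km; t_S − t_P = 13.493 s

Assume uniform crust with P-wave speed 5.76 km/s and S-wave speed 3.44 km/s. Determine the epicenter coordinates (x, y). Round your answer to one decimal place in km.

Distance from S−P lag: d = Δt · v_P v_S / (v_P − v_S) = Δt · (5.76·3.44)/(5.76−3.44) ≈ 8.5407·Δt.
So d_P = 23.97, d_Q = 77.91, d_R = 115.24 km.
Circle about each station: (x − 6.8)² + (y − 26.9)² = 23.97²; (x − 62.4)² + (y + 55.2)² = 77.91²; (x + 67.2)² + (y + 51.8)² = 115.24².
Subtracting pairs of circle equations eliminates x²+y² and gives linear equations (the radical axes):
111.2 x − 164.2 y = 675.54
-148.0 x − 157.4 y = -6276.47
Solving the 2×2 system: x ≈ 27.2, y ≈ 14.3 km.

27.2 km east, 14.3 km north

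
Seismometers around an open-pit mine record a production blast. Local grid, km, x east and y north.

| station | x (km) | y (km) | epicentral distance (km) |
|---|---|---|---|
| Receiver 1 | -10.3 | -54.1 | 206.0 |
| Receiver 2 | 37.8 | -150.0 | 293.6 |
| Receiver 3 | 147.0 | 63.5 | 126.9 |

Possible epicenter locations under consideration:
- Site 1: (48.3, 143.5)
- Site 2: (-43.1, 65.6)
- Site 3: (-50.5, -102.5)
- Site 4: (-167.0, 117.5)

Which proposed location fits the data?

For each candidate, compare |candidate − station| to the reported distance:
Site 1: residuals Receiver 1 0.1, Receiver 2 0.1, Receiver 3 0.1 → max 0.1 km
Site 2: residuals Receiver 1 81.9, Receiver 2 63.3, Receiver 3 63.2 → max 81.9 km
Site 3: residuals Receiver 1 143.1, Receiver 2 193.3, Receiver 3 131.1 → max 193.3 km
Site 4: residuals Receiver 1 26.4, Receiver 2 43.3, Receiver 3 191.7 → max 191.7 km
Only Site 1 has all residuals ≈ 0.

Site 1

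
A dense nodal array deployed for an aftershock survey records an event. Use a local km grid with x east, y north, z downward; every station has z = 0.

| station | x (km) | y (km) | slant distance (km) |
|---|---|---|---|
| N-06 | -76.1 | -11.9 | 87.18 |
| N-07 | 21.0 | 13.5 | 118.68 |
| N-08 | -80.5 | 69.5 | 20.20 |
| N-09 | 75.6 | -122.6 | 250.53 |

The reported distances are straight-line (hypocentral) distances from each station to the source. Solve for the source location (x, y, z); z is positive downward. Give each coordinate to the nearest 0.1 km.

(-79.8, 72.9, 19.9)

Each station gives a sphere (x−x_i)² + (y−y_i)² + z² = d_i² (stations at z=0).
Subtracting the N-06 sphere from N-07 and N-08: z² cancels, leaving linear equations in x and y:
194.2 x + 50.8 y = -11794.16
-8.8 x + 162.8 y = 12569.99
Solving: x ≈ -79.801, y ≈ 72.898 km (keep extra digits for the depth step; rounded: -79.8, 72.9).
Then from the N-06 sphere: z² = 87.18² − (x + 76.1)² − (y + 11.9)² with x = -79.801, y = 72.898, so z ≈ 19.899 ≈ 19.9 km.
Check against N-09 (with the unrounded solution): distance 250.53 ≈ 250.53 km. ✓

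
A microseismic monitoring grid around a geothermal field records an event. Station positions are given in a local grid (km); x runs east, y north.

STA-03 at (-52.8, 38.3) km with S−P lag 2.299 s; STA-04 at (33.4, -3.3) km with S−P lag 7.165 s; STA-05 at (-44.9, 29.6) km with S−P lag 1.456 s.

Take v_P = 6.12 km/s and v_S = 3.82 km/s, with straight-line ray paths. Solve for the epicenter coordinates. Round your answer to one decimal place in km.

(-30.3, 32.0)

Distance from S−P lag: d = Δt · v_P v_S / (v_P − v_S) = Δt · (6.12·3.82)/(6.12−3.82) ≈ 10.1645·Δt.
So d_STA-03 = 23.37, d_STA-04 = 72.83, d_STA-05 = 14.80 km.
Circle about each station: (x + 52.8)² + (y − 38.3)² = 23.37²; (x − 33.4)² + (y + 3.3)² = 72.83²; (x + 44.9)² + (y − 29.6)² = 14.80².
Subtracting the STA-03 equation from the STA-04 and STA-05 equations removes the quadratic terms:
172.4 x − 83.2 y = -7886.33
15.8 x − 17.4 y = -1035.44
Solving the 2×2 system: x ≈ -30.3, y ≈ 32.0 km.
Check against STA-03 (with the unrounded x, y): √((x + 52.8)²+(y − 38.3)²) = 23.36 ≈ 23.37 km. ✓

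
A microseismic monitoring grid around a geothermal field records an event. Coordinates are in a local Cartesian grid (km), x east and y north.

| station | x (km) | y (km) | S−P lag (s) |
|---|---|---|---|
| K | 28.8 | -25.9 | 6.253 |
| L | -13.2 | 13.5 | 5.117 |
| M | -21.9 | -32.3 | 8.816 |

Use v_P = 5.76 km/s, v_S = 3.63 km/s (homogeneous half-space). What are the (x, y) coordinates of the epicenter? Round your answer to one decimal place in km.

Distance from S−P lag: d = Δt · v_P v_S / (v_P − v_S) = Δt · (5.76·3.63)/(5.76−3.63) ≈ 9.8163·Δt.
So d_K = 61.38, d_L = 50.23, d_M = 86.54 km.
Circle about each station: (x − 28.8)² + (y + 25.9)² = 61.38²; (x + 13.2)² + (y − 13.5)² = 50.23²; (x + 21.9)² + (y + 32.3)² = 86.54².
Subtracting the K equation from the L and M equations removes the quadratic terms:
-84.0 x + 78.8 y = 100.69
-101.4 x − 12.8 y = -3699.02
Solving the 2×2 system: x ≈ 32.0, y ≈ 35.4 km.

x ≈ 32.0 km, y ≈ 35.4 km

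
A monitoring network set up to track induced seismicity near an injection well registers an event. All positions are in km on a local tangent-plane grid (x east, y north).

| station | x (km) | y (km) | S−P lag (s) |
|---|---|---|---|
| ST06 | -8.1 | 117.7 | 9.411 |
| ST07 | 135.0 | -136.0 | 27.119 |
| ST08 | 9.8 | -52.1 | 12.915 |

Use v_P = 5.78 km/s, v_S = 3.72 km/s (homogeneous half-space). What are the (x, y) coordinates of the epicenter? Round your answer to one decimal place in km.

Distance from S−P lag: d = Δt · v_P v_S / (v_P − v_S) = Δt · (5.78·3.72)/(5.78−3.72) ≈ 10.4377·Δt.
So d_ST06 = 98.23, d_ST07 = 283.06, d_ST08 = 134.80 km.
Circle about each station: (x + 8.1)² + (y − 117.7)² = 98.23²; (x − 135.0)² + (y + 136.0)² = 283.06²; (x − 9.8)² + (y + 52.1)² = 134.80².
Subtracting the ST06 equation from the ST07 and ST08 equations removes the quadratic terms:
286.2 x − 507.4 y = -47671.73
35.8 x − 339.6 y = -19630.36
Solving the 2×2 system: x ≈ -78.8, y ≈ 49.5 km.

-78.8 km east, 49.5 km north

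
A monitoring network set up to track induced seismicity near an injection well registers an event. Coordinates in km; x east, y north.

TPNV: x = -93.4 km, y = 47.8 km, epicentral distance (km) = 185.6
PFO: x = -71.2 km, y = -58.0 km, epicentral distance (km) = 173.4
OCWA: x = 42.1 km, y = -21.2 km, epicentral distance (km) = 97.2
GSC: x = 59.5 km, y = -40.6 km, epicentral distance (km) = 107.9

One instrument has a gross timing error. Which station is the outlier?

Solve using three stations at a time. Using TPNV, OCWA, GSC (subtract circle equations pairwise → linear system) gives (x, y) ≈ (91.5, 62.1).
Distances from that point to each station vs reported:
  TPNV: calculated 185.4 vs reported 185.6 → residual 0.2 km
  PFO: calculated 202.2 vs reported 173.4 → residual 28.8 km
  OCWA: calculated 96.9 vs reported 97.2 → residual 0.3 km
  GSC: calculated 107.6 vs reported 107.9 → residual 0.3 km
TPNV, OCWA, GSC are mutually consistent (residuals ≈ 0); PFO is off by 28.8 km.

PFO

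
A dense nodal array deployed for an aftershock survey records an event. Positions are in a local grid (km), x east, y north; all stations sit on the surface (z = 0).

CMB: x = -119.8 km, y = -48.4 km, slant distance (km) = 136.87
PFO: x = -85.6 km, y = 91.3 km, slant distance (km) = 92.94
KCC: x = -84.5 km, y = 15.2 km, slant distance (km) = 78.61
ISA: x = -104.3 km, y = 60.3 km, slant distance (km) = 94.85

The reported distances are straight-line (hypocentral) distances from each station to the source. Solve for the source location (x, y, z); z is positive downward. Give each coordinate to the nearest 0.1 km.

Each station gives a sphere (x−x_i)² + (y−y_i)² + z² = d_i² (stations at z=0).
Subtracting the CMB sphere from PFO and KCC: z² cancels, leaving linear equations in x and y:
68.4 x + 279.4 y = 9064.00
70.6 x + 127.2 y = 3230.55
Solving: x ≈ -22.705, y ≈ 37.999 km (keep extra digits for the depth step; rounded: -22.7, 38.0).
Then from the CMB sphere: z² = 136.87² − (x + 119.8)² − (y + 48.4)² with x = -22.705, y = 37.999, so z ≈ 42.909 ≈ 42.9 km.

x ≈ -22.7 km, y ≈ 38.0 km, depth ≈ 42.9 km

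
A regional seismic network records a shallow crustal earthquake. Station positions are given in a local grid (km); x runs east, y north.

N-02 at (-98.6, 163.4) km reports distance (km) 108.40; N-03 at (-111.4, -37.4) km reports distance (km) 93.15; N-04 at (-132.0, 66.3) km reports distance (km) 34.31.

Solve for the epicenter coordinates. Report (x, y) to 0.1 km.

Circle about each station: (x + 98.6)² + (y − 163.4)² = 108.40²; (x + 111.4)² + (y + 37.4)² = 93.15²; (x + 132.0)² + (y − 66.3)² = 34.31².
Subtracting pairs of circle equations eliminates x²+y² and gives linear equations (the radical axes):
-25.6 x − 401.6 y = -19539.16
-66.8 x − 194.2 y = -4028.45
Solving the 2×2 system: x ≈ -99.6, y ≈ 55.0 km.

(-99.6, 55.0)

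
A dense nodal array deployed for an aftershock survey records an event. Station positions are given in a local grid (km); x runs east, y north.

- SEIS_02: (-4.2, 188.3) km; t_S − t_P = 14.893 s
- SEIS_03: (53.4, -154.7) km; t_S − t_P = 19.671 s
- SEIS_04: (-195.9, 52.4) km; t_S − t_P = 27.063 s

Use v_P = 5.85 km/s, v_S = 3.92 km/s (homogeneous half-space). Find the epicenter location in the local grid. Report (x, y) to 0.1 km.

125.3 km east, 67.7 km north

Distance from S−P lag: d = Δt · v_P v_S / (v_P − v_S) = Δt · (5.85·3.92)/(5.85−3.92) ≈ 11.8819·Δt.
So d_SEIS_02 = 176.96, d_SEIS_03 = 233.73, d_SEIS_04 = 321.56 km.
Circle about each station: (x + 4.2)² + (y − 188.3)² = 176.96²; (x − 53.4)² + (y + 154.7)² = 233.73²; (x + 195.9)² + (y − 52.4)² = 321.56².
Subtracting pairs of circle equations eliminates x²+y² and gives linear equations (the radical axes):
115.2 x − 686.0 y = -32005.75
-383.4 x − 271.8 y = -66437.95
Solving the 2×2 system: x ≈ 125.3, y ≈ 67.7 km.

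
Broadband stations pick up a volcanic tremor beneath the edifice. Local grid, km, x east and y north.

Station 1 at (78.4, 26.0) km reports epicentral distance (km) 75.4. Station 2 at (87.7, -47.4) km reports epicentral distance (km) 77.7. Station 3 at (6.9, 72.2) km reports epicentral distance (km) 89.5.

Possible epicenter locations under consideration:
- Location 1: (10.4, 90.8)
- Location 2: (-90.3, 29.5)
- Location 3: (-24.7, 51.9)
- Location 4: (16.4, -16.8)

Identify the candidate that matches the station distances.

For each candidate, compare |candidate − station| to the reported distance:
Location 1: residuals Station 1 18.5, Station 2 80.6, Station 3 70.6 → max 80.6 km
Location 2: residuals Station 1 93.3, Station 2 116.2, Station 3 16.7 → max 116.2 km
Location 3: residuals Station 1 30.9, Station 2 72.3, Station 3 51.9 → max 72.3 km
Location 4: residuals Station 1 0.1, Station 2 0.1, Station 3 0.0 → max 0.1 km
Only Location 4 has all residuals ≈ 0.

Location 4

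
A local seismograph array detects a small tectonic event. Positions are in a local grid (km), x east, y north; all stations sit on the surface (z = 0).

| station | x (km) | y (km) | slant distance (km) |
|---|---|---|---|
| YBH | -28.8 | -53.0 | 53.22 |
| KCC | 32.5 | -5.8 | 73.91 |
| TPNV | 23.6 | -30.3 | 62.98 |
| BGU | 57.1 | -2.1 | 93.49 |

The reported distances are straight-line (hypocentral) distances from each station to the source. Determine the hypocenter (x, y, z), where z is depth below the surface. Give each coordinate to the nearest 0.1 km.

x ≈ -17.6 km, y ≈ -32.0 km, depth ≈ 47.6 km

Each station gives a sphere (x−x_i)² + (y−y_i)² + z² = d_i² (stations at z=0).
Subtracting the YBH sphere from KCC and TPNV: z² cancels, leaving linear equations in x and y:
122.6 x + 94.4 y = -5178.87
104.8 x + 45.4 y = -3297.50
Solving: x ≈ -17.602, y ≈ -32.001 km (keep extra digits for the depth step; rounded: -17.6, -32.0).
Then from the YBH sphere: z² = 53.22² − (x + 28.8)² − (y + 53.0)² with x = -17.602, y = -32.001, so z ≈ 47.603 ≈ 47.6 km.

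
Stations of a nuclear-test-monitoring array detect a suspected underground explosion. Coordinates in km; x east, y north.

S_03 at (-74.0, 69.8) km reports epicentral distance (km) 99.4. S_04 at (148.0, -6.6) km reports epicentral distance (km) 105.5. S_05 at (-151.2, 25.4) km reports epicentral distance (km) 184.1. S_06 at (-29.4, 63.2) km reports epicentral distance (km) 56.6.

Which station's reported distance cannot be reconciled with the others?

S_04

Solve using three stations at a time. Using S_03, S_05, S_06 (subtract circle equations pairwise → linear system) gives (x, y) ≈ (25.0, 78.8).
Distances from that point to each station vs reported:
  S_03: calculated 99.4 vs reported 99.4 → residual 0.0 km
  S_04: calculated 149.8 vs reported 105.5 → residual 44.3 km
  S_05: calculated 184.1 vs reported 184.1 → residual 0.0 km
  S_06: calculated 56.6 vs reported 56.6 → residual 0.0 km
S_03, S_05, S_06 are mutually consistent (residuals ≈ 0); S_04 is off by 44.3 km.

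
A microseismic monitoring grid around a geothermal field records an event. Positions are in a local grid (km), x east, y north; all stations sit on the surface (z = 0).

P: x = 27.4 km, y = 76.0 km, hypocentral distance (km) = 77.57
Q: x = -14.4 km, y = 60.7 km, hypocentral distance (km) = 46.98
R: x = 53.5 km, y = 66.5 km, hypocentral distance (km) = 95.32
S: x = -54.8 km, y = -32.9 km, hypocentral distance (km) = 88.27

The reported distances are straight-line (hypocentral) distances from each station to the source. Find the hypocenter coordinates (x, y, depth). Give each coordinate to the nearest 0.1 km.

Each station gives a sphere (x−x_i)² + (y−y_i)² + z² = d_i² (stations at z=0).
Subtracting the P sphere from Q and R: z² cancels, leaving linear equations in x and y:
-83.6 x − 30.6 y = 1175.07
52.2 x − 19.0 y = -2311.06
Solving: x ≈ -29.207, y ≈ 41.393 km (keep extra digits for the depth step; rounded: -29.2, 41.4).
Then from the P sphere: z² = 77.57² − (x − 27.4)² − (y − 76.0)² with x = -29.207, y = 41.393, so z ≈ 40.188 ≈ 40.2 km.

x ≈ -29.2 km, y ≈ 41.4 km, depth ≈ 40.2 km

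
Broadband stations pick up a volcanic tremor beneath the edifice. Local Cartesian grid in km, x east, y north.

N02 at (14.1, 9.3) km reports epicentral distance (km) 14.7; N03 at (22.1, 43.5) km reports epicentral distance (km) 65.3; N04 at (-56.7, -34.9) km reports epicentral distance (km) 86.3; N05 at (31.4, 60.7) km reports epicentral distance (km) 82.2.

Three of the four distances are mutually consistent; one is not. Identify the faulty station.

N02

Solve using three stations at a time. Using N03, N04, N05 (subtract circle equations pairwise → linear system) gives (x, y) ≈ (28.2, -21.2).
Distances from that point to each station vs reported:
  N02: calculated 33.6 vs reported 14.7 → residual 18.9 km
  N03: calculated 65.0 vs reported 65.3 → residual 0.3 km
  N04: calculated 86.0 vs reported 86.3 → residual 0.3 km
  N05: calculated 81.9 vs reported 82.2 → residual 0.3 km
N03, N04, N05 are mutually consistent (residuals ≈ 0); N02 is off by 18.9 km.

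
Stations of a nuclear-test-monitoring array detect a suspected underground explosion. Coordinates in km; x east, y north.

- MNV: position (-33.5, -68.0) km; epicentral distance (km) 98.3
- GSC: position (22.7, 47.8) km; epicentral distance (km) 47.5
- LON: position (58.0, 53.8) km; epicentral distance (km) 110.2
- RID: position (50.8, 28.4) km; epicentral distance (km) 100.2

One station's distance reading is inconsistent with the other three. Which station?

Solve using three stations at a time. Using MNV, LON, RID (subtract circle equations pairwise → linear system) gives (x, y) ≈ (-49.6, 29.2).
Distances from that point to each station vs reported:
  MNV: calculated 98.5 vs reported 98.3 → residual 0.2 km
  GSC: calculated 74.6 vs reported 47.5 → residual 27.1 km
  LON: calculated 110.4 vs reported 110.2 → residual 0.2 km
  RID: calculated 100.4 vs reported 100.2 → residual 0.2 km
MNV, LON, RID are mutually consistent (residuals ≈ 0); GSC is off by 27.1 km.

GSC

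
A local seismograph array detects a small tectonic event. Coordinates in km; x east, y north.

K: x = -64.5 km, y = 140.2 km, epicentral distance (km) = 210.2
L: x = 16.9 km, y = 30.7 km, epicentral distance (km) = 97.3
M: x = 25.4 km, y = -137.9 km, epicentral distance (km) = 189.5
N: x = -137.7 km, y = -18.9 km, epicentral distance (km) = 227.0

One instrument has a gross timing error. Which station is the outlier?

Solve using three stations at a time. Using K, L, M (subtract circle equations pairwise → linear system) gives (x, y) ≈ (114.2, 29.5).
Distances from that point to each station vs reported:
  K: calculated 210.2 vs reported 210.2 → residual 0.0 km
  L: calculated 97.3 vs reported 97.3 → residual 0.0 km
  M: calculated 189.5 vs reported 189.5 → residual 0.0 km
  N: calculated 256.5 vs reported 227.0 → residual 29.5 km
K, L, M are mutually consistent (residuals ≈ 0); N is off by 29.5 km.

N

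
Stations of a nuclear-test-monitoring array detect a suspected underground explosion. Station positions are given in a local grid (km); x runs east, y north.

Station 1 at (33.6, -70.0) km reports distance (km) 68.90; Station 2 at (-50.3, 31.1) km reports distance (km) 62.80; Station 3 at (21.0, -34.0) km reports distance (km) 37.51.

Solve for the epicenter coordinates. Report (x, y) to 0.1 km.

Circle about each station: (x − 33.6)² + (y + 70.0)² = 68.90²; (x + 50.3)² + (y − 31.1)² = 62.80²; (x − 21.0)² + (y + 34.0)² = 37.51².
Subtracting pairs of circle equations eliminates x²+y² and gives linear equations (the radical axes):
-167.8 x + 202.2 y = -1728.29
-25.2 x + 72.0 y = -1091.75
Solving the 2×2 system: x ≈ -13.8, y ≈ -20.0 km.
Check against Station 1 (with the unrounded x, y): √((x − 33.6)²+(y + 70.0)²) = 68.90 ≈ 68.90 km. ✓

(-13.8, -20.0)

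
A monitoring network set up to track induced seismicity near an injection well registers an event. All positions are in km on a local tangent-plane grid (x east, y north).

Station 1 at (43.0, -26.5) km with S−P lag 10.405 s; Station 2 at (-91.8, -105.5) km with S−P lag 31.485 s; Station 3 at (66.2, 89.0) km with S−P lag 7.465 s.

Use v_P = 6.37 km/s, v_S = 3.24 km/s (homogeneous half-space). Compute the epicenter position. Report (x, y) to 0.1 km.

55.3 km east, 41.0 km north

Distance from S−P lag: d = Δt · v_P v_S / (v_P − v_S) = Δt · (6.37·3.24)/(6.37−3.24) ≈ 6.5939·Δt.
So d_Station 1 = 68.61, d_Station 2 = 207.61, d_Station 3 = 49.22 km.
Circle about each station: (x − 43.0)² + (y + 26.5)² = 68.61²; (x + 91.8)² + (y + 105.5)² = 207.61²; (x − 66.2)² + (y − 89.0)² = 49.22².
Subtracting pairs of circle equations eliminates x²+y² and gives linear equations (the radical axes):
-269.6 x − 158.0 y = -21388.34
46.4 x + 231.0 y = 12036.91
Solving the 2×2 system: x ≈ 55.3, y ≈ 41.0 km.
Check against Station 1 (with the unrounded x, y): √((x − 43.0)²+(y + 26.5)²) = 68.61 ≈ 68.61 km. ✓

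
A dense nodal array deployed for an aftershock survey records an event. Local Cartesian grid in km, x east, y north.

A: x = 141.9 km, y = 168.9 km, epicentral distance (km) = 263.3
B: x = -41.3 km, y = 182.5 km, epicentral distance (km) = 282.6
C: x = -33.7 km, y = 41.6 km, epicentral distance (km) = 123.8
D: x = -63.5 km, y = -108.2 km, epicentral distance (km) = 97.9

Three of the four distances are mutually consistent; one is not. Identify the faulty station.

B

Solve using three stations at a time. Using A, C, D (subtract circle equations pairwise → linear system) gives (x, y) ≈ (25.3, -67.2).
Distances from that point to each station vs reported:
  A: calculated 263.3 vs reported 263.3 → residual 0.0 km
  B: calculated 258.4 vs reported 282.6 → residual 24.2 km
  C: calculated 123.8 vs reported 123.8 → residual 0.0 km
  D: calculated 97.9 vs reported 97.9 → residual 0.0 km
A, C, D are mutually consistent (residuals ≈ 0); B is off by 24.2 km.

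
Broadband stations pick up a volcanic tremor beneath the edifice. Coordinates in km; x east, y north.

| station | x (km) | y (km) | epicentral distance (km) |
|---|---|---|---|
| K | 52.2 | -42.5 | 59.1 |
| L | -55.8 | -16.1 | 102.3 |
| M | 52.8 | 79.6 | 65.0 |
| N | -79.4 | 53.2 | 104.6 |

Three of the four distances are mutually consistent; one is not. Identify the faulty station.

Solve using three stations at a time. Using K, L, M (subtract circle equations pairwise → linear system) gives (x, y) ≈ (41.5, 15.6).
Distances from that point to each station vs reported:
  K: calculated 59.1 vs reported 59.1 → residual 0.0 km
  L: calculated 102.3 vs reported 102.3 → residual 0.0 km
  M: calculated 65.0 vs reported 65.0 → residual 0.0 km
  N: calculated 126.6 vs reported 104.6 → residual 22.0 km
K, L, M are mutually consistent (residuals ≈ 0); N is off by 22.0 km.

N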